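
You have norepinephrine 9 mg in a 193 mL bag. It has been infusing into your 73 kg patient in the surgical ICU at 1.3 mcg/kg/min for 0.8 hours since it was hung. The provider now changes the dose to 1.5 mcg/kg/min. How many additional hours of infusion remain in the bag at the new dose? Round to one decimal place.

Initial rate:
Dose = 1.3 mcg/kg/min × 73 kg = 94.9 mcg/min
94.9 mcg/min × 60 min/hr = 5694 mcg/hr
Concentration = 9 mg ÷ 193 mL = 0.04663212 mg/mL = 46.63212 mcg/mL
Rate = 5694 mcg/hr ÷ 46.63212 mcg/mL = 122.1047 mL/hr
Volume infused so far = 122.1047 mL/hr × 0.8 hr = 97.68373 mL
Volume remaining = 193 − 97.68373 = 95.31627 mL
New rate:
Dose = 1.5 mcg/kg/min × 73 kg = 109.5 mcg/min
109.5 mcg/min × 60 min/hr = 6570 mcg/hr
Rate = 6570 mcg/hr ÷ 46.63212 mcg/mL = 140.89 mL/hr
Time remaining = 95.31627 mL ÷ 140.89 mL/hr = 0.6765297 hr

0.7 hours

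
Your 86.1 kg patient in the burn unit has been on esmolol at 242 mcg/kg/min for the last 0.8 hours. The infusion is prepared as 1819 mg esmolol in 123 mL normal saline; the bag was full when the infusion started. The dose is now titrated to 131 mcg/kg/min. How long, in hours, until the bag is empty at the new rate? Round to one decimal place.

Initial rate:
Dose = 242 mcg/kg/min × 86.1 kg = 20836.2 mcg/min
20836.2 mcg/min × 60 min/hr = 1250172 mcg/hr
Concentration = 1819 mg ÷ 123 mL = 14.78862 mg/mL = 14788.62 mcg/mL
Rate = 1250172 mcg/hr ÷ 14788.62 mcg/mL = 84.53609 mL/hr
Volume infused so far = 84.53609 mL/hr × 0.8 hr = 67.62888 mL
Volume remaining = 123 − 67.62888 = 55.37112 mL
New rate:
Dose = 131 mcg/kg/min × 86.1 kg = 11279.1 mcg/min
11279.1 mcg/min × 60 min/hr = 676746 mcg/hr
Rate = 676746 mcg/hr ÷ 14788.62 mcg/mL = 45.76127 mL/hr
Time remaining = 55.37112 mL ÷ 45.76127 mL/hr = 1.21 hr

1.2 hours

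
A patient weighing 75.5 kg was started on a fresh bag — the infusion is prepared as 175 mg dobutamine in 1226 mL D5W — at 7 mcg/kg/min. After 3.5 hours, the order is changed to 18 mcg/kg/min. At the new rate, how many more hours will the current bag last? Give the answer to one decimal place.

Initial rate:
Dose = 7 mcg/kg/min × 75.5 kg = 528.5 mcg/min
528.5 mcg/min × 60 min/hr = 31710 mcg/hr
Concentration = 175 mg ÷ 1226 mL = 0.1427406 mg/mL = 142.7406 mcg/mL
Rate = 31710 mcg/hr ÷ 142.7406 mcg/mL = 222.1512 mL/hr
Volume infused so far = 222.1512 mL/hr × 3.5 hr = 777.5292 mL
Volume remaining = 1226 − 777.5292 = 448.4708 mL
New rate:
Dose = 18 mcg/kg/min × 75.5 kg = 1359 mcg/min
1359 mcg/min × 60 min/hr = 81540 mcg/hr
Rate = 81540 mcg/hr ÷ 142.7406 mcg/mL = 571.2459 mL/hr
Time remaining = 448.4708 mL ÷ 571.2459 mL/hr = 0.7850748 hr

0.8 hours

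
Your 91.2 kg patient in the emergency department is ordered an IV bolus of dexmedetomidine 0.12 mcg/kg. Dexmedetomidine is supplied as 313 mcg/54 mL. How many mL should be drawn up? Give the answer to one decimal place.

1.9 mL

Dose = 0.12 mcg/kg × 91.2 kg = 10.944 mcg
Concentration = 313 mcg ÷ 54 mL = 5.796296 mcg/mL
Volume = 10.944 mcg ÷ 5.796296 mcg/mL = 1.888102 mL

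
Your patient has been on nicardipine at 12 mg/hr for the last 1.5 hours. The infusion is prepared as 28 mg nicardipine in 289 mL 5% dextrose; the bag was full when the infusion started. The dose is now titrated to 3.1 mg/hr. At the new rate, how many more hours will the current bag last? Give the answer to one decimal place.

Initial rate:
Concentration = 28 mg ÷ 289 mL = 0.09688581 mg/mL
Rate = 12 mg/hr ÷ 0.09688581 mg/mL = 123.8571 mL/hr
Volume infused so far = 123.8571 mL/hr × 1.5 hr = 185.7857 mL
Volume remaining = 289 − 185.7857 = 103.2143 mL
New rate:
Rate = 3.1 mg/hr ÷ 0.09688581 mg/mL = 31.99643 mL/hr
Time remaining = 103.2143 mL ÷ 31.99643 mL/hr = 3.225806 hr

3.2 hours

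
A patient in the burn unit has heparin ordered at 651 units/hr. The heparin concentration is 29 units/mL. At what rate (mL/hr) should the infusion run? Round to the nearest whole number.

22 mL/hr

Rate = 651 units/hr ÷ 29 units/mL = 22.44828 mL/hr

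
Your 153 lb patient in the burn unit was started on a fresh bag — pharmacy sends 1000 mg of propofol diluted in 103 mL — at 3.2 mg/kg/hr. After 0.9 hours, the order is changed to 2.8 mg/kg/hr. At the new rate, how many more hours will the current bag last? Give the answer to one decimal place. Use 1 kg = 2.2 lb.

Initial rate:
Weight = 153 lb ÷ 2.2 lb/kg = 69.54545 kg
Dose = 3.2 mg/kg/hr × 69.54545 kg = 222.5455 mg/hr
Concentration = 1000 mg ÷ 103 mL = 9.708738 mg/mL
Rate = 222.5455 mg/hr ÷ 9.708738 mg/mL = 22.92218 mL/hr
Volume infused so far = 22.92218 mL/hr × 0.9 hr = 20.62996 mL
Volume remaining = 103 − 20.62996 = 82.37004 mL
New rate:
Dose = 2.8 mg/kg/hr × 69.54545 kg = 194.7273 mg/hr
Rate = 194.7273 mg/hr ÷ 9.708738 mg/mL = 20.05691 mL/hr
Time remaining = 82.37004 mL ÷ 20.05691 mL/hr = 4.106816 hr

4.1 hours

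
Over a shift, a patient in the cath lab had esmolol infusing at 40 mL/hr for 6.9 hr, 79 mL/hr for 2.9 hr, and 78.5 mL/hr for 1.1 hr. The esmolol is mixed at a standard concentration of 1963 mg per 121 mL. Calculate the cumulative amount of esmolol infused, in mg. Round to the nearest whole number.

Concentration = 1963 mg ÷ 121 mL = 16.22314 mg/mL
Stage 1: 40 mL/hr × 6.9 hr = 276 mL → 276 mL × 16.22314 mg/mL = 4477.587 mg
Stage 2: 79 mL/hr × 2.9 hr = 229.1 mL → 229.1 mL × 16.22314 mg/mL = 3716.721 mg
Stage 3: 78.5 mL/hr × 1.1 hr = 86.35 mL → 86.35 mL × 16.22314 mg/mL = 1400.868 mg
Total = 4477.587 + 3716.721 + 1400.868 = 9595.176 mg

9595 mg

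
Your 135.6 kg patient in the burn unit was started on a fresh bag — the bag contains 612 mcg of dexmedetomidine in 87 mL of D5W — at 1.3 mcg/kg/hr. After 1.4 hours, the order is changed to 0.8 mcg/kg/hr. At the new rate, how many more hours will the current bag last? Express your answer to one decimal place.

Initial rate:
Dose = 1.3 mcg/kg/hr × 135.6 kg = 176.28 mcg/hr
Concentration = 612 mcg ÷ 87 mL = 7.034483 mcg/mL
Rate = 176.28 mcg/hr ÷ 7.034483 mcg/mL = 25.05941 mL/hr
Volume infused so far = 25.05941 mL/hr × 1.4 hr = 35.08318 mL
Volume remaining = 87 − 35.08318 = 51.91682 mL
New rate:
Dose = 0.8 mcg/kg/hr × 135.6 kg = 108.48 mcg/hr
Rate = 108.48 mcg/hr ÷ 7.034483 mcg/mL = 15.42118 mL/hr
Time remaining = 51.91682 mL ÷ 15.42118 mL/hr = 3.366593 hr

3.4 hours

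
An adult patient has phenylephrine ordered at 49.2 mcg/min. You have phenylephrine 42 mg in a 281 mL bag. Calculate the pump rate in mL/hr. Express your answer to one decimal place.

49.2 mcg/min × 60 min/hr = 2952 mcg/hr
Concentration = 42 mg ÷ 281 mL = 0.1494662 mg/mL = 149.4662 mcg/mL
Rate = 2952 mcg/hr ÷ 149.4662 mcg/mL = 19.75029 mL/hr

19.8 mL/hr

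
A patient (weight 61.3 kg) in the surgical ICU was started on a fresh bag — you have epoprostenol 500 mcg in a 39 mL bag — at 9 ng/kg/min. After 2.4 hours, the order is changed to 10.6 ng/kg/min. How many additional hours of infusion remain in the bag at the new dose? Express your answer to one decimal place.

10.8 hours

Initial rate:
Dose = 9 ng/kg/min × 61.3 kg = 551.7 ng/min
551.7 ng/min × 60 min/hr = 33102 ng/hr
Concentration = 500 mcg ÷ 39 mL = 12.82051 mcg/mL = 12820.51 ng/mL
Rate = 33102 ng/hr ÷ 12820.51 ng/mL = 2.581956 mL/hr
Volume infused so far = 2.581956 mL/hr × 2.4 hr = 6.196694 mL
Volume remaining = 39 − 6.196694 = 32.80331 mL
New rate:
Dose = 10.6 ng/kg/min × 61.3 kg = 649.78 ng/min
649.78 ng/min × 60 min/hr = 38986.8 ng/hr
Rate = 38986.8 ng/hr ÷ 12820.51 ng/mL = 3.04097 mL/hr
Time remaining = 32.80331 mL ÷ 3.04097 mL/hr = 10.78712 hr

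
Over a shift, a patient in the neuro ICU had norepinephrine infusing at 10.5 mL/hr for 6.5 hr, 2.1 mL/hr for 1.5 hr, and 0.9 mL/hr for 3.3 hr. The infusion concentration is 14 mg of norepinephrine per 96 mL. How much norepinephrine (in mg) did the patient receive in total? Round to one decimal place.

10.8 mg

Concentration = 14 mg ÷ 96 mL = 0.1458333 mg/mL
Stage 1: 10.5 mL/hr × 6.5 hr = 68.25 mL → 68.25 mL × 0.1458333 mg/mL = 9.953125 mg
Stage 2: 2.1 mL/hr × 1.5 hr = 3.15 mL → 3.15 mL × 0.1458333 mg/mL = 0.459375 mg
Stage 3: 0.9 mL/hr × 3.3 hr = 2.97 mL → 2.97 mL × 0.1458333 mg/mL = 0.433125 mg
Total = 9.953125 + 0.459375 + 0.433125 = 10.84563 mg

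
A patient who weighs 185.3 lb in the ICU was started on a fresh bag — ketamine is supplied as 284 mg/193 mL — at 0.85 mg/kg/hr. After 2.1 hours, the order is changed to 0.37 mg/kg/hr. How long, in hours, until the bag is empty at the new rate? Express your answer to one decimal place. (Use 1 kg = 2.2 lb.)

4.3 hours

Initial rate:
Weight = 185.3 lb ÷ 2.2 lb/kg = 84.22727 kg
Dose = 0.85 mg/kg/hr × 84.22727 kg = 71.59318 mg/hr
Concentration = 284 mg ÷ 193 mL = 1.471503 mg/mL
Rate = 71.59318 mg/hr ÷ 1.471503 mg/mL = 48.65311 mL/hr
Volume infused so far = 48.65311 mL/hr × 2.1 hr = 102.1715 mL
Volume remaining = 193 − 102.1715 = 90.82846 mL
New rate:
Dose = 0.37 mg/kg/hr × 84.22727 kg = 31.16409 mg/hr
Rate = 31.16409 mg/hr ÷ 1.471503 mg/mL = 21.17841 mL/hr
Time remaining = 90.82846 mL ÷ 21.17841 mL/hr = 4.288728 hr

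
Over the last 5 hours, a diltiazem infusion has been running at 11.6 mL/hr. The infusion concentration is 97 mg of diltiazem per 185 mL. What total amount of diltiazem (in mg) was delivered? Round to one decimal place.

30.4 mg

Concentration = 97 mg ÷ 185 mL = 0.5243243 mg/mL
Drug rate = 11.6 mL/hr × 0.5243243 mg/mL = 6.082162 mg/hr
Total = 6.082162 mg/hr × 5 hr = 30.41081 mg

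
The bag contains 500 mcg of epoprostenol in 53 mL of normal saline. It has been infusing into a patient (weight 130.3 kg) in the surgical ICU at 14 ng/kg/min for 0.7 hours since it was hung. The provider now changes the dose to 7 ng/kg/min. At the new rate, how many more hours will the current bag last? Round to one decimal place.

7.7 hours

Initial rate:
Dose = 14 ng/kg/min × 130.3 kg = 1824.2 ng/min
1824.2 ng/min × 60 min/hr = 109452 ng/hr
Concentration = 500 mcg ÷ 53 mL = 9.433962 mcg/mL = 9433.962 ng/mL
Rate = 109452 ng/hr ÷ 9433.962 ng/mL = 11.60191 mL/hr
Volume infused so far = 11.60191 mL/hr × 0.7 hr = 8.121338 mL
Volume remaining = 53 − 8.121338 = 44.87866 mL
New rate:
Dose = 7 ng/kg/min × 130.3 kg = 912.1 ng/min
912.1 ng/min × 60 min/hr = 54726 ng/hr
Rate = 54726 ng/hr ÷ 9433.962 ng/mL = 5.800956 mL/hr
Time remaining = 44.87866 mL ÷ 5.800956 mL/hr = 7.736425 hr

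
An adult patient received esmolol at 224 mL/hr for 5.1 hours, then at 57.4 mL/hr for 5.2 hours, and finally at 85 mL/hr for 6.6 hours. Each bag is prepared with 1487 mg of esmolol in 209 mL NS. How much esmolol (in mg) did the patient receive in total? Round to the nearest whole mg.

14243 mg

Concentration = 1487 mg ÷ 209 mL = 7.114833 mg/mL
Stage 1: 224 mL/hr × 5.1 hr = 1142.4 mL → 1142.4 mL × 7.114833 mg/mL = 8127.985 mg
Stage 2: 57.4 mL/hr × 5.2 hr = 298.48 mL → 298.48 mL × 7.114833 mg/mL = 2123.635 mg
Stage 3: 85 mL/hr × 6.6 hr = 561 mL → 561 mL × 7.114833 mg/mL = 3991.421 mg
Total = 8127.985 + 2123.635 + 3991.421 = 14243.04 mg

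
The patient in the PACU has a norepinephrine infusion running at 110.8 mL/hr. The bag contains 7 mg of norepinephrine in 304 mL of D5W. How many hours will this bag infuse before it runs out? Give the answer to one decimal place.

Duration = 304 mL ÷ 110.8 mL/hr = 2.743682 hr

2.7 hours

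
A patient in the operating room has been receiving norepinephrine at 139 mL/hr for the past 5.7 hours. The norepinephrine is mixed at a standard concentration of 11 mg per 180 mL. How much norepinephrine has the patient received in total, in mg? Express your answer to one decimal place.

48.4 mg

Concentration = 11 mg ÷ 180 mL = 0.06111111 mg/mL = 61.11111 mcg/mL
Drug rate = 139 mL/hr × 61.11111 mcg/mL = 8494.444 mcg/hr
Total = 8494.444 mcg/hr × 5.7 hr = 48418.33 mcg = 48.41833 mg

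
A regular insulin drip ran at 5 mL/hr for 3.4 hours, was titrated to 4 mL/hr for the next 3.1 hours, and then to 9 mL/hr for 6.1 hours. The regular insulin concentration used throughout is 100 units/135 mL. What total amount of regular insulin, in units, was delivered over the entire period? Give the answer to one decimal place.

Concentration = 100 units ÷ 135 mL = 0.7407407 units/mL
Stage 1: 5 mL/hr × 3.4 hr = 17 mL → 17 mL × 0.7407407 units/mL = 12.59259 units
Stage 2: 4 mL/hr × 3.1 hr = 12.4 mL → 12.4 mL × 0.7407407 units/mL = 9.185185 units
Stage 3: 9 mL/hr × 6.1 hr = 54.9 mL → 54.9 mL × 0.7407407 units/mL = 40.66667 units
Total = 12.59259 + 9.185185 + 40.66667 = 62.44444 units

62.4 units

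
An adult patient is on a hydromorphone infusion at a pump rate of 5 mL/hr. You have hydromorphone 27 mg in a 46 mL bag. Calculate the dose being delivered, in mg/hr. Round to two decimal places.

Concentration = 27 mg ÷ 46 mL = 0.5869565 mg/mL
Drug rate = 5 mL/hr × 0.5869565 mg/mL = 2.934783 mg/hr

2.93 mg/hr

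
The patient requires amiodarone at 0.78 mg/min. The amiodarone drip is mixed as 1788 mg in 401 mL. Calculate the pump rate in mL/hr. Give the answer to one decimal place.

0.78 mg/min × 60 min/hr = 46.8 mg/hr
Concentration = 1788 mg ÷ 401 mL = 4.458853 mg/mL
Rate = 46.8 mg/hr ÷ 4.458853 mg/mL = 10.49597 mL/hr

10.5 mL/hr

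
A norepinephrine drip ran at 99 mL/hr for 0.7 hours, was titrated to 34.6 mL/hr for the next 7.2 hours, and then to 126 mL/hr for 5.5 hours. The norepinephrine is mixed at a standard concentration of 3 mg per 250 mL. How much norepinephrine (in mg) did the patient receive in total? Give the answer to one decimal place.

12.1 mg

Concentration = 3 mg ÷ 250 mL = 0.012 mg/mL
Stage 1: 99 mL/hr × 0.7 hr = 69.3 mL → 69.3 mL × 0.012 mg/mL = 0.8316 mg
Stage 2: 34.6 mL/hr × 7.2 hr = 249.12 mL → 249.12 mL × 0.012 mg/mL = 2.98944 mg
Stage 3: 126 mL/hr × 5.5 hr = 693 mL → 693 mL × 0.012 mg/mL = 8.316 mg
Total = 0.8316 + 2.98944 + 8.316 = 12.13704 mg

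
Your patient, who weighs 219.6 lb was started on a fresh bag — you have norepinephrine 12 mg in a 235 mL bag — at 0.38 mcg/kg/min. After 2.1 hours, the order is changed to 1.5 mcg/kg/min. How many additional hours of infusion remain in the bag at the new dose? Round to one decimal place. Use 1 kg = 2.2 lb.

0.8 hours

Initial rate:
Weight = 219.6 lb ÷ 2.2 lb/kg = 99.81818 kg
Dose = 0.38 mcg/kg/min × 99.81818 kg = 37.93091 mcg/min
37.93091 mcg/min × 60 min/hr = 2275.855 mcg/hr
Concentration = 12 mg ÷ 235 mL = 0.05106383 mg/mL = 51.06383 mcg/mL
Rate = 2275.855 mcg/hr ÷ 51.06383 mcg/mL = 44.56882 mL/hr
Volume infused so far = 44.56882 mL/hr × 2.1 hr = 93.59452 mL
Volume remaining = 235 − 93.59452 = 141.4055 mL
New rate:
Dose = 1.5 mcg/kg/min × 99.81818 kg = 149.7273 mcg/min
149.7273 mcg/min × 60 min/hr = 8983.636 mcg/hr
Rate = 8983.636 mcg/hr ÷ 51.06383 mcg/mL = 175.9295 mL/hr
Time remaining = 141.4055 mL ÷ 175.9295 mL/hr = 0.803762 hr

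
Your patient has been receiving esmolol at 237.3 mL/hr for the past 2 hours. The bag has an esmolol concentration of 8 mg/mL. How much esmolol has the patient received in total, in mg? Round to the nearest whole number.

Concentration = 8 mg/mL = 8000 mcg/mL
Drug rate = 237.3 mL/hr × 8000 mcg/mL = 1898400 mcg/hr
Total = 1898400 mcg/hr × 2 hr = 3796800 mcg = 3796.8 mg

3797 mg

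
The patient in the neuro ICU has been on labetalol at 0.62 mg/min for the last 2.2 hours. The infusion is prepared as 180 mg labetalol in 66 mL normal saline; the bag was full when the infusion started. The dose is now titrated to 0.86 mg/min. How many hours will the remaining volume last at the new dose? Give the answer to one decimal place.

1.9 hours

Initial rate:
0.62 mg/min × 60 min/hr = 37.2 mg/hr
Concentration = 180 mg ÷ 66 mL = 2.727273 mg/mL
Rate = 37.2 mg/hr ÷ 2.727273 mg/mL = 13.64 mL/hr
Volume infused so far = 13.64 mL/hr × 2.2 hr = 30.008 mL
Volume remaining = 66 − 30.008 = 35.992 mL
New rate:
0.86 mg/min × 60 min/hr = 51.6 mg/hr
Rate = 51.6 mg/hr ÷ 2.727273 mg/mL = 18.92 mL/hr
Time remaining = 35.992 mL ÷ 18.92 mL/hr = 1.902326 hr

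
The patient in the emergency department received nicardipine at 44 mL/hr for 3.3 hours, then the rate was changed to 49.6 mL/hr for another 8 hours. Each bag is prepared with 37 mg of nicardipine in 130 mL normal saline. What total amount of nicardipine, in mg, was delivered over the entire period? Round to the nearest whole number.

154 mg

Concentration = 37 mg ÷ 130 mL = 0.2846154 mg/mL
Stage 1: 44 mL/hr × 3.3 hr = 145.2 mL → 145.2 mL × 0.2846154 mg/mL = 41.32615 mg
Stage 2: 49.6 mL/hr × 8 hr = 396.8 mL → 396.8 mL × 0.2846154 mg/mL = 112.9354 mg
Total = 41.32615 + 112.9354 = 154.2615 mg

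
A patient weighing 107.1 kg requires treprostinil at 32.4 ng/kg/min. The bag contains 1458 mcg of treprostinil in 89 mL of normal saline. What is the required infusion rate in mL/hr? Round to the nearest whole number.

13 mL/hr

Dose = 32.4 ng/kg/min × 107.1 kg = 3470.04 ng/min
3470.04 ng/min × 60 min/hr = 208202.4 ng/hr
Concentration = 1458 mcg ÷ 89 mL = 16.38202 mcg/mL = 16382.02 ng/mL
Rate = 208202.4 ng/hr ÷ 16382.02 ng/mL = 12.7092 mL/hr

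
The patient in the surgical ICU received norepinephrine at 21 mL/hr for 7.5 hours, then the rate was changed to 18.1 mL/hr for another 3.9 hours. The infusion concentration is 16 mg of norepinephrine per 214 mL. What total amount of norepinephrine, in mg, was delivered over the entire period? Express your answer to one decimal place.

Concentration = 16 mg ÷ 214 mL = 0.07476636 mg/mL
Stage 1: 21 mL/hr × 7.5 hr = 157.5 mL → 157.5 mL × 0.07476636 mg/mL = 11.7757 mg
Stage 2: 18.1 mL/hr × 3.9 hr = 70.59 mL → 70.59 mL × 0.07476636 mg/mL = 5.277757 mg
Total = 11.7757 + 5.277757 = 17.05346 mg

17.1 mg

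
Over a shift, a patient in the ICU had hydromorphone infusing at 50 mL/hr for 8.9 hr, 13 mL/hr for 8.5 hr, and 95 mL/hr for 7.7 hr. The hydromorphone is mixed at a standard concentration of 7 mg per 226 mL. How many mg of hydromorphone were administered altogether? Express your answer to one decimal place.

39.9 mg

Concentration = 7 mg ÷ 226 mL = 0.03097345 mg/mL
Stage 1: 50 mL/hr × 8.9 hr = 445 mL → 445 mL × 0.03097345 mg/mL = 13.78319 mg
Stage 2: 13 mL/hr × 8.5 hr = 110.5 mL → 110.5 mL × 0.03097345 mg/mL = 3.422566 mg
Stage 3: 95 mL/hr × 7.7 hr = 731.5 mL → 731.5 mL × 0.03097345 mg/mL = 22.65708 mg
Total = 13.78319 + 3.422566 + 22.65708 = 39.86283 mg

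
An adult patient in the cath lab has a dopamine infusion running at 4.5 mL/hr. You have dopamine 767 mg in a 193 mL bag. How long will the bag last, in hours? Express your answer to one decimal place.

Duration = 193 mL ÷ 4.5 mL/hr = 42.88889 hr

42.9 hours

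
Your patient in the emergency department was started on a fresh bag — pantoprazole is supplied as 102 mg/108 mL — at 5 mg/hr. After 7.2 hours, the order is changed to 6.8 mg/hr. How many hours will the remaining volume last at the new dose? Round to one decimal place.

Initial rate:
Concentration = 102 mg ÷ 108 mL = 0.9444444 mg/mL
Rate = 5 mg/hr ÷ 0.9444444 mg/mL = 5.294118 mL/hr
Volume infused so far = 5.294118 mL/hr × 7.2 hr = 38.11765 mL
Volume remaining = 108 − 38.11765 = 69.88235 mL
New rate:
Rate = 6.8 mg/hr ÷ 0.9444444 mg/mL = 7.2 mL/hr
Time remaining = 69.88235 mL ÷ 7.2 mL/hr = 9.705882 hr

9.7 hours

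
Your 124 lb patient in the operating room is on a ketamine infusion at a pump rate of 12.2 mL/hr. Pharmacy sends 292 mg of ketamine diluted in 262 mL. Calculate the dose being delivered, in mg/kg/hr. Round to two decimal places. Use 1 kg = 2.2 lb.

Weight = 124 lb ÷ 2.2 lb/kg = 56.36364 kg
Concentration = 292 mg ÷ 262 mL = 1.114504 mg/mL
Drug rate = 12.2 mL/hr × 1.114504 mg/mL = 13.59695 mg/hr
13.59695 mg/hr ÷ 56.36364 kg = 0.2412361 mg/kg/hr

0.24 mg/kg/hr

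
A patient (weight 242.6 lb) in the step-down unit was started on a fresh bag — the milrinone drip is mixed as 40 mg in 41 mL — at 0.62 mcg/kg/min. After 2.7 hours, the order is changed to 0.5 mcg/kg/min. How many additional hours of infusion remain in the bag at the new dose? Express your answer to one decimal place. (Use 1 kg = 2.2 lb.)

Initial rate:
Weight = 242.6 lb ÷ 2.2 lb/kg = 110.2727 kg
Dose = 0.62 mcg/kg/min × 110.2727 kg = 68.36909 mcg/min
68.36909 mcg/min × 60 min/hr = 4102.145 mcg/hr
Concentration = 40 mg ÷ 41 mL = 0.9756098 mg/mL = 975.6098 mcg/mL
Rate = 4102.145 mcg/hr ÷ 975.6098 mcg/mL = 4.204699 mL/hr
Volume infused so far = 4.204699 mL/hr × 2.7 hr = 11.35269 mL
Volume remaining = 41 − 11.35269 = 29.64731 mL
New rate:
Dose = 0.5 mcg/kg/min × 110.2727 kg = 55.13636 mcg/min
55.13636 mcg/min × 60 min/hr = 3308.182 mcg/hr
Rate = 3308.182 mcg/hr ÷ 975.6098 mcg/mL = 3.390886 mL/hr
Time remaining = 29.64731 mL ÷ 3.390886 mL/hr = 8.743234 hr

8.7 hours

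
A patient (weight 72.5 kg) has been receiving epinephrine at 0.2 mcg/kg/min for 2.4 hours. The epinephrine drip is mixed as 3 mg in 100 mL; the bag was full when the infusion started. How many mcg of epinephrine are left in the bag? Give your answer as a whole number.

912 mcg

Dose = 0.2 mcg/kg/min × 72.5 kg = 14.5 mcg/min
14.5 mcg/min × 60 min/hr = 870 mcg/hr
Concentration = 3 mg ÷ 100 mL = 0.03 mg/mL = 30 mcg/mL
Rate = 870 mcg/hr ÷ 30 mcg/mL = 29 mL/hr
Volume infused = 29 mL/hr × 2.4 hr = 69.6 mL
Volume remaining = 100 − 69.6 = 30.4 mL
Drug remaining = 30.4 mL × 30 mcg/mL = 912 mcg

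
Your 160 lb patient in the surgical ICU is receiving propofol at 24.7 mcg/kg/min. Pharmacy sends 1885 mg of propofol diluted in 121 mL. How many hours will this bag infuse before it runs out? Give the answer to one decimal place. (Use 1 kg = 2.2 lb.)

Weight = 160 lb ÷ 2.2 lb/kg = 72.72727 kg
Dose = 24.7 mcg/kg/min × 72.72727 kg = 1796.364 mcg/min
1796.364 mcg/min × 60 min/hr = 107781.8 mcg/hr
Concentration = 1885 mg ÷ 121 mL = 15.57851 mg/mL = 15578.51 mcg/mL
Rate = 107781.8 mcg/hr ÷ 15578.51 mcg/mL = 6.918621 mL/hr
Duration = 121 mL ÷ 6.918621 mL/hr = 17.48904 hr

17.5 hours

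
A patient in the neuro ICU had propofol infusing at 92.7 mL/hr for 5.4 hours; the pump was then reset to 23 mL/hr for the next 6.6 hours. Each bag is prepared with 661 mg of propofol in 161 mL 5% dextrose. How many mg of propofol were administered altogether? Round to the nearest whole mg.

2678 mg

Concentration = 661 mg ÷ 161 mL = 4.10559 mg/mL
Stage 1: 92.7 mL/hr × 5.4 hr = 500.58 mL → 500.58 mL × 4.10559 mg/mL = 2055.176 mg
Stage 2: 23 mL/hr × 6.6 hr = 151.8 mL → 151.8 mL × 4.10559 mg/mL = 623.2286 mg
Total = 2055.176 + 623.2286 = 2678.405 mg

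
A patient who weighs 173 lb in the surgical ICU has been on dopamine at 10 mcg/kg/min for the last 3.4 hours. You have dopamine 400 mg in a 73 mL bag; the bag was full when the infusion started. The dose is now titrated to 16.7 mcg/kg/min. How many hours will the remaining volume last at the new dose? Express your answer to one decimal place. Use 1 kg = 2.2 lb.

Initial rate:
Weight = 173 lb ÷ 2.2 lb/kg = 78.63636 kg
Dose = 10 mcg/kg/min × 78.63636 kg = 786.3636 mcg/min
786.3636 mcg/min × 60 min/hr = 47181.82 mcg/hr
Concentration = 400 mg ÷ 73 mL = 5.479452 mg/mL = 5479.452 mcg/mL
Rate = 47181.82 mcg/hr ÷ 5479.452 mcg/mL = 8.610682 mL/hr
Volume infused so far = 8.610682 mL/hr × 3.4 hr = 29.27632 mL
Volume remaining = 73 − 29.27632 = 43.72368 mL
New rate:
Dose = 16.7 mcg/kg/min × 78.63636 kg = 1313.227 mcg/min
1313.227 mcg/min × 60 min/hr = 78793.64 mcg/hr
Rate = 78793.64 mcg/hr ÷ 5479.452 mcg/mL = 14.37984 mL/hr
Time remaining = 43.72368 mL ÷ 14.37984 mL/hr = 3.040624 hr

3.0 hours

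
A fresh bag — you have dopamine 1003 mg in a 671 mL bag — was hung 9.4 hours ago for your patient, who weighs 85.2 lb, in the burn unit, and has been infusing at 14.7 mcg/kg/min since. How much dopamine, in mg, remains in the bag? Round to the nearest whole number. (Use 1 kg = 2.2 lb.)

Weight = 85.2 lb ÷ 2.2 lb/kg = 38.72727 kg
Dose = 14.7 mcg/kg/min × 38.72727 kg = 569.2909 mcg/min
569.2909 mcg/min × 60 min/hr = 34157.45 mcg/hr
Concentration = 1003 mg ÷ 671 mL = 1.494784 mg/mL = 1494.784 mcg/mL
Rate = 34157.45 mcg/hr ÷ 1494.784 mcg/mL = 22.8511 mL/hr
Volume infused = 22.8511 mL/hr × 9.4 hr = 214.8003 mL
Volume remaining = 671 − 214.8003 = 456.1997 mL
Drug remaining = 456.1997 mL × 1494.784 mcg/mL = 681919.9 mcg = 681.9199 mg

682 mg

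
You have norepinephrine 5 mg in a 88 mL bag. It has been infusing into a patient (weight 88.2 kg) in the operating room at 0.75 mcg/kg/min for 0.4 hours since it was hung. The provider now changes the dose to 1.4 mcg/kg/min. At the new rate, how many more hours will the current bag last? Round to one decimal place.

Initial rate:
Dose = 0.75 mcg/kg/min × 88.2 kg = 66.15 mcg/min
66.15 mcg/min × 60 min/hr = 3969 mcg/hr
Concentration = 5 mg ÷ 88 mL = 0.05681818 mg/mL = 56.81818 mcg/mL
Rate = 3969 mcg/hr ÷ 56.81818 mcg/mL = 69.8544 mL/hr
Volume infused so far = 69.8544 mL/hr × 0.4 hr = 27.94176 mL
Volume remaining = 88 − 27.94176 = 60.05824 mL
New rate:
Dose = 1.4 mcg/kg/min × 88.2 kg = 123.48 mcg/min
123.48 mcg/min × 60 min/hr = 7408.8 mcg/hr
Rate = 7408.8 mcg/hr ÷ 56.81818 mcg/mL = 130.3949 mL/hr
Time remaining = 60.05824 mL ÷ 130.3949 mL/hr = 0.4605874 hr

0.5 hours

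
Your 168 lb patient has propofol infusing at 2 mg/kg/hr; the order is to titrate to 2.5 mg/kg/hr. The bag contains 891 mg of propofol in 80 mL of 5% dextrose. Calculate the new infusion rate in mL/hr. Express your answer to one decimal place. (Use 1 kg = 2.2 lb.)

Weight = 168 lb ÷ 2.2 lb/kg = 76.36364 kg
Dose = 2.5 mg/kg/hr × 76.36364 kg = 190.9091 mg/hr
Concentration = 891 mg ÷ 80 mL = 11.1375 mg/mL
Rate = 190.9091 mg/hr ÷ 11.1375 mg/mL = 17.14111 mL/hr

17.1 mL/hr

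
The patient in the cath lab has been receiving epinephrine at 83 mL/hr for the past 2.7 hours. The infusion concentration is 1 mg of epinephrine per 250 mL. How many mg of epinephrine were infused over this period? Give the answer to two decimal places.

Concentration = 1 mg ÷ 250 mL = 0.004 mg/mL = 4 mcg/mL
Drug rate = 83 mL/hr × 4 mcg/mL = 332 mcg/hr
Total = 332 mcg/hr × 2.7 hr = 896.4 mcg = 0.8964 mg

0.90 mg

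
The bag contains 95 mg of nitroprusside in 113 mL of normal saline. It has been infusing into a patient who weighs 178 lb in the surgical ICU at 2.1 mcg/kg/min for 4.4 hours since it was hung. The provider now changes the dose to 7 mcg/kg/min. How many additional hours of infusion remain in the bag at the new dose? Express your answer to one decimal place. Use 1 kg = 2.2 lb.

Initial rate:
Weight = 178 lb ÷ 2.2 lb/kg = 80.90909 kg
Dose = 2.1 mcg/kg/min × 80.90909 kg = 169.9091 mcg/min
169.9091 mcg/min × 60 min/hr = 10194.55 mcg/hr
Concentration = 95 mg ÷ 113 mL = 0.840708 mg/mL = 840.708 mcg/mL
Rate = 10194.55 mcg/hr ÷ 840.708 mcg/mL = 12.12614 mL/hr
Volume infused so far = 12.12614 mL/hr × 4.4 hr = 53.35503 mL
Volume remaining = 113 − 53.35503 = 59.64497 mL
New rate:
Dose = 7 mcg/kg/min × 80.90909 kg = 566.3636 mcg/min
566.3636 mcg/min × 60 min/hr = 33981.82 mcg/hr
Rate = 33981.82 mcg/hr ÷ 840.708 mcg/mL = 40.42048 mL/hr
Time remaining = 59.64497 mL ÷ 40.42048 mL/hr = 1.475613 hr

1.5 hours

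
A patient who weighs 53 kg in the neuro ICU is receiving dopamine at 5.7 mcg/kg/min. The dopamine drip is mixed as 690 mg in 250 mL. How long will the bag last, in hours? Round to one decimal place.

Dose = 5.7 mcg/kg/min × 53 kg = 302.1 mcg/min
302.1 mcg/min × 60 min/hr = 18126 mcg/hr
Concentration = 690 mg ÷ 250 mL = 2.76 mg/mL = 2760 mcg/mL
Rate = 18126 mcg/hr ÷ 2760 mcg/mL = 6.567391 mL/hr
Duration = 250 mL ÷ 6.567391 mL/hr = 38.06687 hr

38.1 hours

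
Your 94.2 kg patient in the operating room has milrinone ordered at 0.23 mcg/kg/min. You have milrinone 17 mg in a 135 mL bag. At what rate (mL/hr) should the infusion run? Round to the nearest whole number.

Dose = 0.23 mcg/kg/min × 94.2 kg = 21.666 mcg/min
21.666 mcg/min × 60 min/hr = 1299.96 mcg/hr
Concentration = 17 mg ÷ 135 mL = 0.1259259 mg/mL = 125.9259 mcg/mL
Rate = 1299.96 mcg/hr ÷ 125.9259 mcg/mL = 10.32321 mL/hr

10 mL/hr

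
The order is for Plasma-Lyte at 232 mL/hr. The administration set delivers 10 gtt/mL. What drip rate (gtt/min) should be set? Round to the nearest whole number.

39 gtt/min

232 mL/hr ÷ 60 min/hr = 3.866667 mL/min
3.866667 mL/min × 10 gtt/mL = 38.66667 gtt/min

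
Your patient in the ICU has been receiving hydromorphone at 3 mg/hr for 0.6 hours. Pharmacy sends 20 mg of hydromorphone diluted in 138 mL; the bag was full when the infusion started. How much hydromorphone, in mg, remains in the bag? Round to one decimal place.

Concentration = 20 mg ÷ 138 mL = 0.1449275 mg/mL
Rate = 3 mg/hr ÷ 0.1449275 mg/mL = 20.7 mL/hr
Volume infused = 20.7 mL/hr × 0.6 hr = 12.42 mL
Volume remaining = 138 − 12.42 = 125.58 mL
Drug remaining = 125.58 mL × 0.1449275 mg/mL = 18.2 mg

18.2 mg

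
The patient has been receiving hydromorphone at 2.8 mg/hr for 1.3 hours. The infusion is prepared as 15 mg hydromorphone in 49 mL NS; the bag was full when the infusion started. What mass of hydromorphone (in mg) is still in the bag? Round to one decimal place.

Concentration = 15 mg ÷ 49 mL = 0.3061224 mg/mL
Rate = 2.8 mg/hr ÷ 0.3061224 mg/mL = 9.146667 mL/hr
Volume infused = 9.146667 mL/hr × 1.3 hr = 11.89067 mL
Volume remaining = 49 − 11.89067 = 37.10933 mL
Drug remaining = 37.10933 mL × 0.3061224 mg/mL = 11.36 mg

11.4 mg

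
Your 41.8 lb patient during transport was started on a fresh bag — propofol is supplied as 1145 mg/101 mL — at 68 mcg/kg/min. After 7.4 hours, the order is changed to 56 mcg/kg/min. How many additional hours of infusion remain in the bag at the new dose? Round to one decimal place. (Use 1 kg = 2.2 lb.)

8.9 hours

Initial rate:
Weight = 41.8 lb ÷ 2.2 lb/kg = 19 kg
Dose = 68 mcg/kg/min × 19 kg = 1292 mcg/min
1292 mcg/min × 60 min/hr = 77520 mcg/hr
Concentration = 1145 mg ÷ 101 mL = 11.33663 mg/mL = 11336.63 mcg/mL
Rate = 77520 mcg/hr ÷ 11336.63 mcg/mL = 6.838009 mL/hr
Volume infused so far = 6.838009 mL/hr × 7.4 hr = 50.60126 mL
Volume remaining = 101 − 50.60126 = 50.39874 mL
New rate:
Dose = 56 mcg/kg/min × 19 kg = 1064 mcg/min
1064 mcg/min × 60 min/hr = 63840 mcg/hr
Rate = 63840 mcg/hr ÷ 11336.63 mcg/mL = 5.631301 mL/hr
Time remaining = 50.39874 mL ÷ 5.631301 mL/hr = 8.949749 hr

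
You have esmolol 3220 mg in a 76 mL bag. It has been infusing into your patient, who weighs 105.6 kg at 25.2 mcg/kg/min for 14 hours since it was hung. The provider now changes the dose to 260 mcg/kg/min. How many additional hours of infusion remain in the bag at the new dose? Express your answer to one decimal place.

Initial rate:
Dose = 25.2 mcg/kg/min × 105.6 kg = 2661.12 mcg/min
2661.12 mcg/min × 60 min/hr = 159667.2 mcg/hr
Concentration = 3220 mg ÷ 76 mL = 42.36842 mg/mL = 42368.42 mcg/mL
Rate = 159667.2 mcg/hr ÷ 42368.42 mcg/mL = 3.768543 mL/hr
Volume infused so far = 3.768543 mL/hr × 14 hr = 52.7596 mL
Volume remaining = 76 − 52.7596 = 23.2404 mL
New rate:
Dose = 260 mcg/kg/min × 105.6 kg = 27456 mcg/min
27456 mcg/min × 60 min/hr = 1647360 mcg/hr
Rate = 1647360 mcg/hr ÷ 42368.42 mcg/mL = 38.88179 mL/hr
Time remaining = 23.2404 mL ÷ 38.88179 mL/hr = 0.5977195 hr

0.6 hours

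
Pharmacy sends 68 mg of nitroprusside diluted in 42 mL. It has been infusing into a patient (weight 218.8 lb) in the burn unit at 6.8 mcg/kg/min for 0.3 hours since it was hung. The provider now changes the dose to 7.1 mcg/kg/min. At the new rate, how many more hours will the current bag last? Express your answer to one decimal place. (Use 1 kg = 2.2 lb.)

Initial rate:
Weight = 218.8 lb ÷ 2.2 lb/kg = 99.45455 kg
Dose = 6.8 mcg/kg/min × 99.45455 kg = 676.2909 mcg/min
676.2909 mcg/min × 60 min/hr = 40577.45 mcg/hr
Concentration = 68 mg ÷ 42 mL = 1.619048 mg/mL = 1619.048 mcg/mL
Rate = 40577.45 mcg/hr ÷ 1619.048 mcg/mL = 25.06255 mL/hr
Volume infused so far = 25.06255 mL/hr × 0.3 hr = 7.518764 mL
Volume remaining = 42 − 7.518764 = 34.48124 mL
New rate:
Dose = 7.1 mcg/kg/min × 99.45455 kg = 706.1273 mcg/min
706.1273 mcg/min × 60 min/hr = 42367.64 mcg/hr
Rate = 42367.64 mcg/hr ÷ 1619.048 mcg/mL = 26.16825 mL/hr
Time remaining = 34.48124 mL ÷ 26.16825 mL/hr = 1.317675 hr

1.3 hours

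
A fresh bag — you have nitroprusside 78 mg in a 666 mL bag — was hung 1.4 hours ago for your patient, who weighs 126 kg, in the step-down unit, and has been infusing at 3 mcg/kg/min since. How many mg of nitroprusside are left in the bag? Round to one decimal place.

46.2 mg

Dose = 3 mcg/kg/min × 126 kg = 378 mcg/min
378 mcg/min × 60 min/hr = 22680 mcg/hr
Concentration = 78 mg ÷ 666 mL = 0.1171171 mg/mL = 117.1171 mcg/mL
Rate = 22680 mcg/hr ÷ 117.1171 mcg/mL = 193.6523 mL/hr
Volume infused = 193.6523 mL/hr × 1.4 hr = 271.1132 mL
Volume remaining = 666 − 271.1132 = 394.8868 mL
Drug remaining = 394.8868 mL × 117.1171 mcg/mL = 46248 mcg = 46.248 mg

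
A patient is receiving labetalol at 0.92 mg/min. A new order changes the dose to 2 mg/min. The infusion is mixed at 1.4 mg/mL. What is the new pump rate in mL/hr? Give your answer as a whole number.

86 mL/hr

2 mg/min × 60 min/hr = 120 mg/hr
Rate = 120 mg/hr ÷ 1.4 mg/mL = 85.71429 mL/hr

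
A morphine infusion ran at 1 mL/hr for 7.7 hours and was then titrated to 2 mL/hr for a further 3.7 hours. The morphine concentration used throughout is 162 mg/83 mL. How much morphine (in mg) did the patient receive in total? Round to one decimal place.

29.5 mg

Concentration = 162 mg ÷ 83 mL = 1.951807 mg/mL
Stage 1: 1 mL/hr × 7.7 hr = 7.7 mL → 7.7 mL × 1.951807 mg/mL = 15.02892 mg
Stage 2: 2 mL/hr × 3.7 hr = 7.4 mL → 7.4 mL × 1.951807 mg/mL = 14.44337 mg
Total = 15.02892 + 14.44337 = 29.47229 mg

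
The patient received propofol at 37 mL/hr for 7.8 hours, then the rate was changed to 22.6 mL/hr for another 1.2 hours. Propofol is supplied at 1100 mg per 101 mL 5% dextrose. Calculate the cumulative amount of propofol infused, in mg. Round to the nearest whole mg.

Concentration = 1100 mg ÷ 101 mL = 10.89109 mg/mL
Stage 1: 37 mL/hr × 7.8 hr = 288.6 mL → 288.6 mL × 10.89109 mg/mL = 3143.168 mg
Stage 2: 22.6 mL/hr × 1.2 hr = 27.12 mL → 27.12 mL × 10.89109 mg/mL = 295.3663 mg
Total = 3143.168 + 295.3663 = 3438.535 mg

3439 mg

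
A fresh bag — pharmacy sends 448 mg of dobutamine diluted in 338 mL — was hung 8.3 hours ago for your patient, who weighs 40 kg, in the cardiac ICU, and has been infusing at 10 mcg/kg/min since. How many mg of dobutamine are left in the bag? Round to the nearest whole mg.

249 mg

Dose = 10 mcg/kg/min × 40 kg = 400 mcg/min
400 mcg/min × 60 min/hr = 24000 mcg/hr
Concentration = 448 mg ÷ 338 mL = 1.325444 mg/mL = 1325.444 mcg/mL
Rate = 24000 mcg/hr ÷ 1325.444 mcg/mL = 18.10714 mL/hr
Volume infused = 18.10714 mL/hr × 8.3 hr = 150.2893 mL
Volume remaining = 338 − 150.2893 = 187.7107 mL
Drug remaining = 187.7107 mL × 1325.444 mcg/mL = 248800 mcg = 248.8 mg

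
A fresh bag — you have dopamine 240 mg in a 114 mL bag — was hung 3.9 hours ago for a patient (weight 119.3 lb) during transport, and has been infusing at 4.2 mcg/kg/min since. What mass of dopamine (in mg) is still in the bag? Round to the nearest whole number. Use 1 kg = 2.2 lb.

Weight = 119.3 lb ÷ 2.2 lb/kg = 54.22727 kg
Dose = 4.2 mcg/kg/min × 54.22727 kg = 227.7545 mcg/min
227.7545 mcg/min × 60 min/hr = 13665.27 mcg/hr
Concentration = 240 mg ÷ 114 mL = 2.105263 mg/mL = 2105.263 mcg/mL
Rate = 13665.27 mcg/hr ÷ 2105.263 mcg/mL = 6.491005 mL/hr
Volume infused = 6.491005 mL/hr × 3.9 hr = 25.31492 mL
Volume remaining = 114 − 25.31492 = 88.68508 mL
Drug remaining = 88.68508 mL × 2105.263 mcg/mL = 186705.4 mcg = 186.7054 mg

187 mg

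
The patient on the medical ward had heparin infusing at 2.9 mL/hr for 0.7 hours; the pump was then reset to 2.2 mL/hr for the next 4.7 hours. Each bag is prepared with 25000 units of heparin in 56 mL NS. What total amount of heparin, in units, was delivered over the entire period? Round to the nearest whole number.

Concentration = 25000 units ÷ 56 mL = 446.4286 units/mL
Stage 1: 2.9 mL/hr × 0.7 hr = 2.03 mL → 2.03 mL × 446.4286 units/mL = 906.25 units
Stage 2: 2.2 mL/hr × 4.7 hr = 10.34 mL → 10.34 mL × 446.4286 units/mL = 4616.071 units
Total = 906.25 + 4616.071 = 5522.321 units

5522 units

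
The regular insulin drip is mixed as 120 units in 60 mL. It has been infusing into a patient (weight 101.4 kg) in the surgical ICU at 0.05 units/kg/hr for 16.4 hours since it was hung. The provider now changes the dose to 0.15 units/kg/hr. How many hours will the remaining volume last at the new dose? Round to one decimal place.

2.4 hours

Initial rate:
Dose = 0.05 units/kg/hr × 101.4 kg = 5.07 units/hr
Concentration = 120 units ÷ 60 mL = 2 units/mL
Rate = 5.07 units/hr ÷ 2 units/mL = 2.535 mL/hr
Volume infused so far = 2.535 mL/hr × 16.4 hr = 41.574 mL
Volume remaining = 60 − 41.574 = 18.426 mL
New rate:
Dose = 0.15 units/kg/hr × 101.4 kg = 15.21 units/hr
Rate = 15.21 units/hr ÷ 2 units/mL = 7.605 mL/hr
Time remaining = 18.426 mL ÷ 7.605 mL/hr = 2.42288 hr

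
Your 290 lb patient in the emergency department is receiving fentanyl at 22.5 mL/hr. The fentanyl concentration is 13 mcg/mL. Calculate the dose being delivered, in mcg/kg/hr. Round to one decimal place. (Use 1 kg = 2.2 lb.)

Weight = 290 lb ÷ 2.2 lb/kg = 131.8182 kg
Drug rate = 22.5 mL/hr × 13 mcg/mL = 292.5 mcg/hr
292.5 mcg/hr ÷ 131.8182 kg = 2.218966 mcg/kg/hr

2.2 mcg/kg/hr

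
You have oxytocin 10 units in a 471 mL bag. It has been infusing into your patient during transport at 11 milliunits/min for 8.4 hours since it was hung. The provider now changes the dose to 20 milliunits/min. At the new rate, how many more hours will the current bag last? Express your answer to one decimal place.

Initial rate:
11 milliunits/min × 60 min/hr = 660 milliunits/hr
Concentration = 10 units ÷ 471 mL = 0.02123142 units/mL = 21.23142 milliunits/mL
Rate = 660 milliunits/hr ÷ 21.23142 milliunits/mL = 31.086 mL/hr
Volume infused so far = 31.086 mL/hr × 8.4 hr = 261.1224 mL
Volume remaining = 471 − 261.1224 = 209.8776 mL
New rate:
20 milliunits/min × 60 min/hr = 1200 milliunits/hr
Rate = 1200 milliunits/hr ÷ 21.23142 milliunits/mL = 56.52 mL/hr
Time remaining = 209.8776 mL ÷ 56.52 mL/hr = 3.713333 hr

3.7 hours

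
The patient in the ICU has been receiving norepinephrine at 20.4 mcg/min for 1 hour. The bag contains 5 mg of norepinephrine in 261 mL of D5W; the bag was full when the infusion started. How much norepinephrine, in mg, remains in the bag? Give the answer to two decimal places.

20.4 mcg/min × 60 min/hr = 1224 mcg/hr
Concentration = 5 mg ÷ 261 mL = 0.01915709 mg/mL = 19.15709 mcg/mL
Rate = 1224 mcg/hr ÷ 19.15709 mcg/mL = 63.8928 mL/hr
Volume infused = 63.8928 mL/hr × 1 hr = 63.8928 mL
Volume remaining = 261 − 63.8928 = 197.1072 mL
Drug remaining = 197.1072 mL × 19.15709 mcg/mL = 3776 mcg = 3.776 mg

3.78 mg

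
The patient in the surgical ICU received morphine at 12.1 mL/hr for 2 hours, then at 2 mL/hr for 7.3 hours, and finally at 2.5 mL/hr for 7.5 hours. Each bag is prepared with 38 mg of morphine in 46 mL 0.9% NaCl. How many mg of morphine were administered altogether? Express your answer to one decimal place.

Concentration = 38 mg ÷ 46 mL = 0.826087 mg/mL
Stage 1: 12.1 mL/hr × 2 hr = 24.2 mL → 24.2 mL × 0.826087 mg/mL = 19.9913 mg
Stage 2: 2 mL/hr × 7.3 hr = 14.6 mL → 14.6 mL × 0.826087 mg/mL = 12.06087 mg
Stage 3: 2.5 mL/hr × 7.5 hr = 18.75 mL → 18.75 mL × 0.826087 mg/mL = 15.48913 mg
Total = 19.9913 + 12.06087 + 15.48913 = 47.5413 mg

47.5 mg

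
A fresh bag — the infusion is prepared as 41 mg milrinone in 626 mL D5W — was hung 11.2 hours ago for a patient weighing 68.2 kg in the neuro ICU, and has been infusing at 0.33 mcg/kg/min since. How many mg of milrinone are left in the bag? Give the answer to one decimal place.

25.9 mg

Dose = 0.33 mcg/kg/min × 68.2 kg = 22.506 mcg/min
22.506 mcg/min × 60 min/hr = 1350.36 mcg/hr
Concentration = 41 mg ÷ 626 mL = 0.06549521 mg/mL = 65.49521 mcg/mL
Rate = 1350.36 mcg/hr ÷ 65.49521 mcg/mL = 20.61769 mL/hr
Volume infused = 20.61769 mL/hr × 11.2 hr = 230.9181 mL
Volume remaining = 626 − 230.9181 = 395.0819 mL
Drug remaining = 395.0819 mL × 65.49521 mcg/mL = 25875.97 mcg = 25.87597 mg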